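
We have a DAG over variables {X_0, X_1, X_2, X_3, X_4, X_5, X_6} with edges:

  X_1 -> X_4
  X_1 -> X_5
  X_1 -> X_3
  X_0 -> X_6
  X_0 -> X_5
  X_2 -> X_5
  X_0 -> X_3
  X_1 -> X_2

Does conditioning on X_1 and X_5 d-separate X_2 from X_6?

No

We examine all 4 paths between X_2 and X_6:
Path 1: X_2 ← X_1 → X_3 ← X_0 → X_6
  X_1 is a fork here and X_1 is conditioned on, so the path is blocked at X_1.
Path 2: X_2 ← X_1 → X_5 ← X_0 → X_6
  X_1 is a fork here and X_1 is conditioned on, so the path is blocked at X_1.
Path 3: X_2 → X_5 ← X_1 → X_3 ← X_0 → X_6
  X_1 is a fork here and X_1 is conditioned on, so the path is blocked at X_1.
Path 4: X_2 → X_5 ← X_0 → X_6
  X_5 is a collider and X_5 is conditioned on, which opens it; X_0 is a fork and X_0 is not conditioned on — no node blocks this path, so it is active.
Because an active path exists, X_2 and X_6 are not d-separated.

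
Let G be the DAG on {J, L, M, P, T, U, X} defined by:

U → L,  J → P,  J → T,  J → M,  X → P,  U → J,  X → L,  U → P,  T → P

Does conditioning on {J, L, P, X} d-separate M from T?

Yes

Enumerating the 4 paths from M to T and testing each for blocking by {J, L, P, X}:
Path 1: M ← J → P ← T
  J is a fork here and J is conditioned on, so the path is blocked at J.
Path 2: M ← J ← U → P ← T
  J is a chain here and J is conditioned on, so the path is blocked at J.
Path 3: M ← J ← U → L ← X → P ← T
  J is a chain here and J is conditioned on, so the path is blocked at J.
Path 4: M ← J → T
  J is a fork here and J is conditioned on, so the path is blocked at J.
All paths are blocked; M ⊥ T | {J, L, P, X} holds.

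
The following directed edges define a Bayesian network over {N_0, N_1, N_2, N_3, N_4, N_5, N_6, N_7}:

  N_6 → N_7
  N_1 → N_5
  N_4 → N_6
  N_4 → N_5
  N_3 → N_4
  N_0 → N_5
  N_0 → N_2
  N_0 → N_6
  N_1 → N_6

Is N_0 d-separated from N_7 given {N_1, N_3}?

We examine all 3 paths between N_0 and N_7:
Path 1: N_0 → N_6 → N_7
  N_6 is a chain and N_6 is not conditioned on — no node blocks this path, so it is active.
Path 2: N_0 → N_5 ← N_1 → N_6 → N_7
  N_5 is a collider here and neither N_5 nor any of its descendants is conditioned on, so the collider stays closed — the path is blocked at N_5.
Path 3: N_0 → N_5 ← N_4 → N_6 → N_7
  N_5 is a collider here and neither N_5 nor any of its descendants is conditioned on, so the collider stays closed — the path is blocked at N_5.
At least one path is unblocked, so d-separation fails.

No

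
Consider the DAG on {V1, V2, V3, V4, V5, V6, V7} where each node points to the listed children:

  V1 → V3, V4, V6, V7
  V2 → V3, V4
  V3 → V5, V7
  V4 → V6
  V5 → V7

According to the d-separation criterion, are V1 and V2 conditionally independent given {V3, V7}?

No — V1 and V2 are not d-separated given {V3, V7}.

We examine all 5 paths between V1 and V2:
Path 1: V1 → V7 ← V3 ← V2
  V3 is a chain here and V3 is conditioned on, so the path is blocked at V3.
Path 2: V1 → V7 ← V5 ← V3 ← V2
  V3 is a chain here and V3 is conditioned on, so the path is blocked at V3.
Path 3: V1 → V4 ← V2
  V4 is a collider here and neither V4 nor any of its descendants is conditioned on, so the collider stays closed — the path is blocked at V4.
Path 4: V1 → V6 ← V4 ← V2
  V6 is a collider here and neither V6 nor any of its descendants is conditioned on, so the collider stays closed — the path is blocked at V6.
Path 5: V1 → V3 ← V2
  V3 is a collider and V3 is conditioned on, which opens it — no node blocks this path, so it is active.
Since the path V1 → V3 ← V2 is active, V1 and V2 are not d-separated given {V3, V7}.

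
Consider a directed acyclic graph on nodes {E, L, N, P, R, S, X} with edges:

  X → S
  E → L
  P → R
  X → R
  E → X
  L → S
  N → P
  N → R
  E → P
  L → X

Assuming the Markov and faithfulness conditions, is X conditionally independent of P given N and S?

Enumerating the 5 paths from X to P and testing each for blocking by {N, S}:
Path 1: X ← L ← E → P
  L is a chain and L is not conditioned on; E is a fork and E is not conditioned on — no node blocks this path, so it is active.
Path 2: X ← E → P
  E is a fork and E is not conditioned on — no node blocks this path, so it is active.
Path 3: X → R ← P
  R is a collider here and neither R nor any of its descendants is conditioned on, so the collider stays closed — the path is blocked at R.
Path 4: X → R ← N → P
  R is a collider here and neither R nor any of its descendants is conditioned on, so the collider stays closed — the path is blocked at R.
Path 5: X → S ← L ← E → P
  S is a collider and S is conditioned on, which opens it; L is a chain and L is not conditioned on; E is a fork and E is not conditioned on — no node blocks this path, so it is active.
At least one path is unblocked, so d-separation fails.

No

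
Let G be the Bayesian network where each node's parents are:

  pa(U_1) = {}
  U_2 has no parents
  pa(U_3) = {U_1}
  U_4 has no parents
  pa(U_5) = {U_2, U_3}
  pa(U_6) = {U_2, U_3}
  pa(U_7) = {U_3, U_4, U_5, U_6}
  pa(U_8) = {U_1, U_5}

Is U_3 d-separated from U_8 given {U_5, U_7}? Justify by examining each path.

No

6 paths connect U_3 and U_8; each must be blocked for d-separation to hold:
  1. U_3 → U_7 ← U_5 → U_8 — U_7:collider[open]; U_5:fork[blocks] ⇒ blocked
  2. U_3 → U_7 ← U_6 ← U_2 → U_5 → U_8 — U_7:collider[open]; U_6:chain[open]; U_2:fork[open]; U_5:chain[blocks] ⇒ blocked
  3. U_3 → U_5 → U_8 — U_5:chain[blocks] ⇒ blocked
  4. U_3 → U_6 → U_7 ← U_5 → U_8 — U_6:chain[open]; U_7:collider[open]; U_5:fork[blocks] ⇒ blocked
  5. U_3 → U_6 ← U_2 → U_5 → U_8 — U_6:collider[open]; U_2:fork[open]; U_5:chain[blocks] ⇒ blocked
  6. U_3 ← U_1 → U_8 — U_1:fork[open] ⇒ active
At least one path is unblocked, so d-separation fails.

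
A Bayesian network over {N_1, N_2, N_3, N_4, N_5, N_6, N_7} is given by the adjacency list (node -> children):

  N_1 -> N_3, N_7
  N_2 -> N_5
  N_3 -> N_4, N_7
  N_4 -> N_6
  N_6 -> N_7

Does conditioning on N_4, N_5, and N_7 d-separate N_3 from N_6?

Enumerating the 3 paths from N_3 to N_6 and testing each for blocking by {N_4, N_5, N_7}:
  1. N_3 ← N_1 → N_7 ← N_6 — N_1:fork[open]; N_7:collider[open] ⇒ active
  2. N_3 → N_7 ← N_6 — N_7:collider[open] ⇒ active
  3. N_3 → N_4 → N_6 — N_4:chain[blocks] ⇒ blocked
Since the path N_3 ← N_1 → N_7 ← N_6 is active, N_3 and N_6 are not d-separated given {N_4, N_5, N_7}.

No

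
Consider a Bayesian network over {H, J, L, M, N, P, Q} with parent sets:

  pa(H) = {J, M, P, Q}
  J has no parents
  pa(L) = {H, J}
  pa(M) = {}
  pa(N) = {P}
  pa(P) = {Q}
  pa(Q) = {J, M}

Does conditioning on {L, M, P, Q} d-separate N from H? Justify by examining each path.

We examine all 5 paths between N and H:
Path 1: N ← P → H
  P is a fork here and P is conditioned on, so the path is blocked at P.
Path 2: N ← P ← Q → H
  P is a chain here and P is conditioned on, so the path is blocked at P.
Path 3: N ← P ← Q ← J → H
  P is a chain here and P is conditioned on, so the path is blocked at P.
Path 4: N ← P ← Q ← J → L ← H
  P is a chain here and P is conditioned on, so the path is blocked at P.
Path 5: N ← P ← Q ← M → H
  P is a chain here and P is conditioned on, so the path is blocked at P.
All paths are blocked; N ⊥ H | {L, M, P, Q} holds.

Yes — N and H are d-separated given {L, M, P, Q}.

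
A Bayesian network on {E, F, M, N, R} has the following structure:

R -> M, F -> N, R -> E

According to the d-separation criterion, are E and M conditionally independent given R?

Only one path connects E and M:
Path 1: E ← R → M
  R is a fork here and R is conditioned on, so the path is blocked at R.
Every path is blocked, so E and M are d-separated given {R}.

Yes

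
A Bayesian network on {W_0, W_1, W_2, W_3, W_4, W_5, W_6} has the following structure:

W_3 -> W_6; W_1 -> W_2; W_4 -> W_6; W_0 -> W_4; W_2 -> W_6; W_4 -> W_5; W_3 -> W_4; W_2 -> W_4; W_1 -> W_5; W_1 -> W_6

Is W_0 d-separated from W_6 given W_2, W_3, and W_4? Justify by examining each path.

Yes — W_0 and W_6 are d-separated given {W_2, W_3, W_4}.

6 paths connect W_0 and W_6; each must be blocked for d-separation to hold:
Path 1: W_0 → W_4 ← W_2 → W_6
  W_2 is a fork here and W_2 is conditioned on, so the path is blocked at W_2.
Path 2: W_0 → W_4 ← W_2 ← W_1 → W_6
  W_2 is a chain here and W_2 is conditioned on, so the path is blocked at W_2.
Path 3: W_0 → W_4 → W_6
  W_4 is a chain here and W_4 is conditioned on, so the path is blocked at W_4.
Path 4: W_0 → W_4 → W_5 ← W_1 → W_2 → W_6
  W_4 is a chain here and W_4 is conditioned on, so the path is blocked at W_4.
Path 5: W_0 → W_4 → W_5 ← W_1 → W_6
  W_4 is a chain here and W_4 is conditioned on, so the path is blocked at W_4.
Path 6: W_0 → W_4 ← W_3 → W_6
  W_3 is a fork here and W_3 is conditioned on, so the path is blocked at W_3.
Since every path is blocked, d-separation holds.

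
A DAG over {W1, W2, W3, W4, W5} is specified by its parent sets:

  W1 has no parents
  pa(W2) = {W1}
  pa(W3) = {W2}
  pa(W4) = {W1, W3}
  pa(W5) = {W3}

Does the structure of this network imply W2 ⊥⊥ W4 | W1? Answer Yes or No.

There are 2 undirected paths between W2 and W4; checking each against the conditioning set {W1}:
Path 1: W2 ← W1 → W4
  W1 is a fork here and W1 is conditioned on, so the path is blocked at W1.
Path 2: W2 → W3 → W4
  W3 is a chain and W3 is not conditioned on — no node blocks this path, so it is active.
Since the path W2 → W3 → W4 is active, W2 and W4 are not d-separated given {W1}.

No — W2 and W4 are not d-separated given {W1}.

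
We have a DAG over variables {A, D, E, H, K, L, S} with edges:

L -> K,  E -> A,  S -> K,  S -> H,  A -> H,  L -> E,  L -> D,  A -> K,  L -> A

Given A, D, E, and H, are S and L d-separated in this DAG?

6 paths connect S and L; each must be blocked for d-separation to hold:
  1. S → H ← A ← E ← L — H:collider[open]; A:chain[blocks]; E:chain[blocks] ⇒ blocked
  2. S → H ← A ← L — H:collider[open]; A:chain[blocks] ⇒ blocked
  3. S → H ← A → K ← L — H:collider[open]; A:fork[blocks]; K:collider[blocks] ⇒ blocked
  4. S → K ← A ← E ← L — K:collider[blocks]; A:chain[blocks]; E:chain[blocks] ⇒ blocked
  5. S → K ← A ← L — K:collider[blocks]; A:chain[blocks] ⇒ blocked
  6. S → K ← L — K:collider[blocks] ⇒ blocked
Since every path is blocked, d-separation holds.

Yes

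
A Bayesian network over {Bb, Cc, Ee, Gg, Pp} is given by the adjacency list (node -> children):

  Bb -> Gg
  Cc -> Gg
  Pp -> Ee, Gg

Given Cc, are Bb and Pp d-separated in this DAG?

Only one path connects Bb and Pp:
Path 1: Bb → Gg ← Pp
  Gg is a collider here and neither Gg nor any of its descendants is conditioned on, so the collider stays closed — the path is blocked at Gg.
Every path is blocked, so Bb and Pp are d-separated given {Cc}.

Yes — Bb and Pp are d-separated given {Cc}.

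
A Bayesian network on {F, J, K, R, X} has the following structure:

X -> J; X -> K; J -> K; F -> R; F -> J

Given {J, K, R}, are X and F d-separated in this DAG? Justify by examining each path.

We examine all 2 paths between X and F:
Path 1: X → K ← J ← F
  J is a chain here and J is conditioned on, so the path is blocked at J.
Path 2: X → J ← F
  J is a collider and J is conditioned on, which opens it — no node blocks this path, so it is active.
Because an active path exists, X and F are not d-separated.

No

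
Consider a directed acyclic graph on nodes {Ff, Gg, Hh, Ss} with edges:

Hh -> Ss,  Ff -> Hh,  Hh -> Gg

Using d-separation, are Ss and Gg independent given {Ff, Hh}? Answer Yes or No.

Yes — Ss and Gg are d-separated given {Ff, Hh}.

The only undirected path from Ss to Gg is:
Path 1: Ss ← Hh → Gg
  Hh is a fork here and Hh is conditioned on, so the path is blocked at Hh.
All paths are blocked; Ss ⊥ Gg | {Ff, Hh} holds.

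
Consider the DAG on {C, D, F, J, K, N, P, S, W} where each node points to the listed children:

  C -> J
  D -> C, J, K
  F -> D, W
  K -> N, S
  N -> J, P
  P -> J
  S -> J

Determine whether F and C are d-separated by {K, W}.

Enumerating the 5 paths from F to C and testing each for blocking by {K, W}:
Path 1: F → D → K → S → J ← C
  K is a chain here and K is conditioned on, so the path is blocked at K.
Path 2: F → D → K → N → J ← C
  K is a chain here and K is conditioned on, so the path is blocked at K.
Path 3: F → D → K → N → P → J ← C
  K is a chain here and K is conditioned on, so the path is blocked at K.
Path 4: F → D → C
  D is a chain and D is not conditioned on — no node blocks this path, so it is active.
Path 5: F → D → J ← C
  J is a collider here and neither J nor any of its descendants is conditioned on, so the collider stays closed — the path is blocked at J.
Because an active path exists, F and C are not d-separated.

No — F and C are not d-separated given {K, W}.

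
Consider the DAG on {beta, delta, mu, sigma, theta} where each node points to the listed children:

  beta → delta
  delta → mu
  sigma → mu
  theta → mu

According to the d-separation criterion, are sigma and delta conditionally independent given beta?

Only one path connects sigma and delta:
Path 1: sigma → mu ← delta
  mu is a collider here and neither mu nor any of its descendants is conditioned on, so the collider stays closed — the path is blocked at mu.
Every path is blocked, so sigma and delta are d-separated given {beta}.

Yes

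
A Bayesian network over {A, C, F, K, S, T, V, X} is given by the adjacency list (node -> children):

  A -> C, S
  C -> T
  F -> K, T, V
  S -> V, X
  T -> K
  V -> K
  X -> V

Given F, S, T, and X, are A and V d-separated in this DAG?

We examine all 6 paths between A and V:
Path 1: A → S → V
  S is a chain here and S is conditioned on, so the path is blocked at S.
Path 2: A → S → X → V
  S is a chain here and S is conditioned on, so the path is blocked at S.
Path 3: A → C → T ← F → V
  F is a fork here and F is conditioned on, so the path is blocked at F.
Path 4: A → C → T ← F → K ← V
  F is a fork here and F is conditioned on, so the path is blocked at F.
Path 5: A → C → T → K ← F → V
  T is a chain here and T is conditioned on, so the path is blocked at T.
Path 6: A → C → T → K ← V
  T is a chain here and T is conditioned on, so the path is blocked at T.
All paths are blocked; A ⊥ V | {F, S, T, X} holds.

Yes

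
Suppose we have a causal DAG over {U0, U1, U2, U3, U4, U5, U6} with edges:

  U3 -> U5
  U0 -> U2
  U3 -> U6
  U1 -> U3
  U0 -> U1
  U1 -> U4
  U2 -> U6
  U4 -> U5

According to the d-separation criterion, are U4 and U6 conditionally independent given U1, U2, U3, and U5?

Yes — U4 and U6 are d-separated given {U1, U2, U3, U5}.

4 paths connect U4 and U6; each must be blocked for d-separation to hold:
  1. U4 → U5 ← U3 → U6 — U5:collider[open]; U3:fork[blocks] ⇒ blocked
  2. U4 → U5 ← U3 ← U1 ← U0 → U2 → U6 — U5:collider[open]; U3:chain[blocks]; U1:chain[blocks]; U0:fork[open]; U2:chain[blocks] ⇒ blocked
  3. U4 ← U1 ← U0 → U2 → U6 — U1:chain[blocks]; U0:fork[open]; U2:chain[blocks] ⇒ blocked
  4. U4 ← U1 → U3 → U6 — U1:fork[blocks]; U3:chain[blocks] ⇒ blocked
All paths are blocked; U4 ⊥ U6 | {U1, U2, U3, U5} holds.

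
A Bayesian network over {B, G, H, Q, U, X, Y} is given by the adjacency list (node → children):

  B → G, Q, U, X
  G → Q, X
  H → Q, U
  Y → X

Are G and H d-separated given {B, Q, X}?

No

We examine all 6 paths between G and H:
Path 1: G → Q ← B → U ← H
  B is a fork here and B is conditioned on, so the path is blocked at B.
Path 2: G → Q ← H
  Q is a collider and Q is conditioned on, which opens it — no node blocks this path, so it is active.
Path 3: G ← B → Q ← H
  B is a fork here and B is conditioned on, so the path is blocked at B.
Path 4: G ← B → U ← H
  B is a fork here and B is conditioned on, so the path is blocked at B.
Path 5: G → X ← B → Q ← H
  B is a fork here and B is conditioned on, so the path is blocked at B.
Path 6: G → X ← B → U ← H
  B is a fork here and B is conditioned on, so the path is blocked at B.
At least one path is unblocked, so d-separation fails.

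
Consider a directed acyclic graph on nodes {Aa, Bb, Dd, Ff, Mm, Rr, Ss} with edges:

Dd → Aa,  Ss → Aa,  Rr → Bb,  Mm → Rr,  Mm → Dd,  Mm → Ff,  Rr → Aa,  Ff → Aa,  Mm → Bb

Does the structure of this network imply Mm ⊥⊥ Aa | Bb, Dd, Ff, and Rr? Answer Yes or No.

Yes — Mm and Aa are d-separated given {Bb, Dd, Ff, Rr}.

We examine all 4 paths between Mm and Aa:
  1. Mm → Dd → Aa — Dd:chain[blocks] ⇒ blocked
  2. Mm → Rr → Aa — Rr:chain[blocks] ⇒ blocked
  3. Mm → Bb ← Rr → Aa — Bb:collider[open]; Rr:fork[blocks] ⇒ blocked
  4. Mm → Ff → Aa — Ff:chain[blocks] ⇒ blocked
Since every path is blocked, d-separation holds.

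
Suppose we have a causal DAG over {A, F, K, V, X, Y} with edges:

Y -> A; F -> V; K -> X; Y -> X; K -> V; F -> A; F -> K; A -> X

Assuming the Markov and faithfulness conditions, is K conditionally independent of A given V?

4 paths connect K and A; each must be blocked for d-separation to hold:
  1. K ← F → A — F:fork[open] ⇒ active
  2. K → X ← A — X:collider[blocks] ⇒ blocked
  3. K → X ← Y → A — X:collider[blocks]; Y:fork[open] ⇒ blocked
  4. K → V ← F → A — V:collider[open]; F:fork[open] ⇒ active
Because an active path exists, K and A are not d-separated.

No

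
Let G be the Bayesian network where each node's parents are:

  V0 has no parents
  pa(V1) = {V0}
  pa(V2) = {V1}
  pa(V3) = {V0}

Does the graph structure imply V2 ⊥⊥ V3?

No — V2 and V3 are not d-separated given ∅.

The only undirected path from V2 to V3 is:
  1. V2 ← V1 ← V0 → V3 — V1:chain[open]; V0:fork[open] ⇒ active
At least one path is unblocked, so d-separation fails.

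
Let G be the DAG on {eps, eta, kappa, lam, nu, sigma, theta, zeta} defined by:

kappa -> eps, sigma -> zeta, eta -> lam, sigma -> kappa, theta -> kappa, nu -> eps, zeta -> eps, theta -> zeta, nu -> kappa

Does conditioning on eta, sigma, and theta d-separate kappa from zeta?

Yes

4 paths connect kappa and zeta; each must be blocked for d-separation to hold:
Path 1: kappa ← theta → zeta
  theta is a fork here and theta is conditioned on, so the path is blocked at theta.
Path 2: kappa → eps ← zeta
  eps is a collider here and neither eps nor any of its descendants is conditioned on, so the collider stays closed — the path is blocked at eps.
Path 3: kappa ← sigma → zeta
  sigma is a fork here and sigma is conditioned on, so the path is blocked at sigma.
Path 4: kappa ← nu → eps ← zeta
  eps is a collider here and neither eps nor any of its descendants is conditioned on, so the collider stays closed — the path is blocked at eps.
All paths are blocked; kappa ⊥ zeta | {eta, sigma, theta} holds.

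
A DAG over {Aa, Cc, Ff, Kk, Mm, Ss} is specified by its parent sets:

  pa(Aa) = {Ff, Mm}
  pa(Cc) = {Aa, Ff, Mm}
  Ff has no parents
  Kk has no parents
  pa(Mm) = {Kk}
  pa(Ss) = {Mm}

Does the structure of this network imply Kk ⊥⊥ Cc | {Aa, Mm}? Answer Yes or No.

Yes

3 paths connect Kk and Cc; each must be blocked for d-separation to hold:
  1. Kk → Mm → Aa ← Ff → Cc — Mm:chain[blocks]; Aa:collider[open]; Ff:fork[open] ⇒ blocked
  2. Kk → Mm → Aa → Cc — Mm:chain[blocks]; Aa:chain[blocks] ⇒ blocked
  3. Kk → Mm → Cc — Mm:chain[blocks] ⇒ blocked
All paths are blocked; Kk ⊥ Cc | {Aa, Mm} holds.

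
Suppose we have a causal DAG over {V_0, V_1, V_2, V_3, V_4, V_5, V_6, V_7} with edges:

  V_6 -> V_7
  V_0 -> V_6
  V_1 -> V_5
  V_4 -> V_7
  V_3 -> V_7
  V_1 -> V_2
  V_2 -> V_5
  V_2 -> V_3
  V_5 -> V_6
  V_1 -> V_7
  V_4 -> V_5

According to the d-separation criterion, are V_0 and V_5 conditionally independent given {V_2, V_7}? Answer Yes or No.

We examine all 6 paths between V_0 and V_5:
  1. V_0 → V_6 → V_7 ← V_1 → V_2 → V_5 — V_6:chain[open]; V_7:collider[open]; V_1:fork[open]; V_2:chain[blocks] ⇒ blocked
  2. V_0 → V_6 → V_7 ← V_1 → V_5 — V_6:chain[open]; V_7:collider[open]; V_1:fork[open] ⇒ active
  3. V_0 → V_6 → V_7 ← V_4 → V_5 — V_6:chain[open]; V_7:collider[open]; V_4:fork[open] ⇒ active
  4. V_0 → V_6 → V_7 ← V_3 ← V_2 ← V_1 → V_5 — V_6:chain[open]; V_7:collider[open]; V_3:chain[open]; V_2:chain[blocks]; V_1:fork[open] ⇒ blocked
  5. V_0 → V_6 → V_7 ← V_3 ← V_2 → V_5 — V_6:chain[open]; V_7:collider[open]; V_3:chain[open]; V_2:fork[blocks] ⇒ blocked
  6. V_0 → V_6 ← V_5 — V_6:collider[open] ⇒ active
Because an active path exists, V_0 and V_5 are not d-separated.

No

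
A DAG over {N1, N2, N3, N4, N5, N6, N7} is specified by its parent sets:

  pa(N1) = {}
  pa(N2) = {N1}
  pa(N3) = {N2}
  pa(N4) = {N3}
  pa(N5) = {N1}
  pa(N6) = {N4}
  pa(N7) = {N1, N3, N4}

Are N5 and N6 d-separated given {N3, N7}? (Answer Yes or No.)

No — N5 and N6 are not d-separated given {N3, N7}.

Enumerating the 4 paths from N5 to N6 and testing each for blocking by {N3, N7}:
Path 1: N5 ← N1 → N2 → N3 → N4 → N6
  N3 is a chain here and N3 is conditioned on, so the path is blocked at N3.
Path 2: N5 ← N1 → N2 → N3 → N7 ← N4 → N6
  N3 is a chain here and N3 is conditioned on, so the path is blocked at N3.
Path 3: N5 ← N1 → N7 ← N4 → N6
  N1 is a fork and N1 is not conditioned on; N7 is a collider and N7 is conditioned on, which opens it; N4 is a fork and N4 is not conditioned on — no node blocks this path, so it is active.
Path 4: N5 ← N1 → N7 ← N3 → N4 → N6
  N3 is a fork here and N3 is conditioned on, so the path is blocked at N3.
At least one path is unblocked, so d-separation fails.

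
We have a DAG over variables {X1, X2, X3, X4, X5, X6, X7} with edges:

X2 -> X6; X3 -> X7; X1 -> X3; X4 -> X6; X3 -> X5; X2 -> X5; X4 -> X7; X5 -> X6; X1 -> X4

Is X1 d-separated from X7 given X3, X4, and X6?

Enumerating the 6 paths from X1 to X7 and testing each for blocking by {X3, X4, X6}:
Path 1: X1 → X3 → X7
  X3 is a chain here and X3 is conditioned on, so the path is blocked at X3.
Path 2: X1 → X3 → X5 → X6 ← X4 → X7
  X3 is a chain here and X3 is conditioned on, so the path is blocked at X3.
Path 3: X1 → X3 → X5 ← X2 → X6 ← X4 → X7
  X3 is a chain here and X3 is conditioned on, so the path is blocked at X3.
Path 4: X1 → X4 → X7
  X4 is a chain here and X4 is conditioned on, so the path is blocked at X4.
Path 5: X1 → X4 → X6 ← X5 ← X3 → X7
  X4 is a chain here and X4 is conditioned on, so the path is blocked at X4.
Path 6: X1 → X4 → X6 ← X2 → X5 ← X3 → X7
  X4 is a chain here and X4 is conditioned on, so the path is blocked at X4.
Every path is blocked, so X1 and X7 are d-separated given {X3, X4, X6}.

Yes — X1 and X7 are d-separated given {X3, X4, X6}.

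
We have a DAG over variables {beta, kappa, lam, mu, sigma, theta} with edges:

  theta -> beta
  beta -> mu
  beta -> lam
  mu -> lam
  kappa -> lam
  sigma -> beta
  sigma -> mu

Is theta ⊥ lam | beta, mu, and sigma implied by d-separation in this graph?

There are 3 undirected paths between theta and lam; checking each against the conditioning set {beta, mu, sigma}:
  1. theta → beta → mu → lam — beta:chain[blocks]; mu:chain[blocks] ⇒ blocked
  2. theta → beta ← sigma → mu → lam — beta:collider[open]; sigma:fork[blocks]; mu:chain[blocks] ⇒ blocked
  3. theta → beta → lam — beta:chain[blocks] ⇒ blocked
All paths are blocked; theta ⊥ lam | {beta, mu, sigma} holds.

Yes — theta and lam are d-separated given {beta, mu, sigma}.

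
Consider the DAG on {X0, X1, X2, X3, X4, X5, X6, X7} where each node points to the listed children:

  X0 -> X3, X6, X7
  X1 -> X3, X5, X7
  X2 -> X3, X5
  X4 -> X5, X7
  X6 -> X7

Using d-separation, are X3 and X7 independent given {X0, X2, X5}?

There are 6 undirected paths between X3 and X7; checking each against the conditioning set {X0, X2, X5}:
Path 1: X3 ← X1 → X7
  X1 is a fork and X1 is not conditioned on — no node blocks this path, so it is active.
Path 2: X3 ← X1 → X5 ← X4 → X7
  X1 is a fork and X1 is not conditioned on; X5 is a collider and X5 is conditioned on, which opens it; X4 is a fork and X4 is not conditioned on — no node blocks this path, so it is active.
Path 3: X3 ← X2 → X5 ← X1 → X7
  X2 is a fork here and X2 is conditioned on, so the path is blocked at X2.
Path 4: X3 ← X2 → X5 ← X4 → X7
  X2 is a fork here and X2 is conditioned on, so the path is blocked at X2.
Path 5: X3 ← X0 → X7
  X0 is a fork here and X0 is conditioned on, so the path is blocked at X0.
Path 6: X3 ← X0 → X6 → X7
  X0 is a fork here and X0 is conditioned on, so the path is blocked at X0.
Since the path X3 ← X1 → X7 is active, X3 and X7 are not d-separated given {X0, X2, X5}.

No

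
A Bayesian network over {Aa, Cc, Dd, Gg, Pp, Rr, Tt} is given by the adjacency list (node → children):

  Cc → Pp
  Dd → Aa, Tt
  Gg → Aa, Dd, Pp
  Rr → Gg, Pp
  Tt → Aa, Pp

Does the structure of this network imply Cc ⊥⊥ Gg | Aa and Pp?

No

6 paths connect Cc and Gg; each must be blocked for d-separation to hold:
Path 1: Cc → Pp ← Tt → Aa ← Gg
  Pp is a collider and Pp is conditioned on, which opens it; Tt is a fork and Tt is not conditioned on; Aa is a collider and Aa is conditioned on, which opens it — no node blocks this path, so it is active.
Path 2: Cc → Pp ← Tt → Aa ← Dd ← Gg
  Pp is a collider and Pp is conditioned on, which opens it; Tt is a fork and Tt is not conditioned on; Aa is a collider and Aa is conditioned on, which opens it; Dd is a chain and Dd is not conditioned on — no node blocks this path, so it is active.
Path 3: Cc → Pp ← Tt ← Dd ← Gg
  Pp is a collider and Pp is conditioned on, which opens it; Tt is a chain and Tt is not conditioned on; Dd is a chain and Dd is not conditioned on — no node blocks this path, so it is active.
Path 4: Cc → Pp ← Tt ← Dd → Aa ← Gg
  Pp is a collider and Pp is conditioned on, which opens it; Tt is a chain and Tt is not conditioned on; Dd is a fork and Dd is not conditioned on; Aa is a collider and Aa is conditioned on, which opens it — no node blocks this path, so it is active.
Path 5: Cc → Pp ← Gg
  Pp is a collider and Pp is conditioned on, which opens it — no node blocks this path, so it is active.
Path 6: Cc → Pp ← Rr → Gg
  Pp is a collider and Pp is conditioned on, which opens it; Rr is a fork and Rr is not conditioned on — no node blocks this path, so it is active.
At least one path is unblocked, so d-separation fails.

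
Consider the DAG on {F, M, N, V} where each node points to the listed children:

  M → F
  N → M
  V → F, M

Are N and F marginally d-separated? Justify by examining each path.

Enumerating the 2 paths from N to F and testing each for blocking by ∅:
  1. N → M ← V → F — M:collider[blocks]; V:fork[open] ⇒ blocked
  2. N → M → F — M:chain[open] ⇒ active
Since the path N → M → F is active, N and F are not d-separated given ∅.

No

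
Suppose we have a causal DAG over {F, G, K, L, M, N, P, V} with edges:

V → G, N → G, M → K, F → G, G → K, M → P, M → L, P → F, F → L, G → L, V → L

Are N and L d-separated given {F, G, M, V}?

Yes

6 paths connect N and L; each must be blocked for d-separation to hold:
Path 1: N → G ← V → L
  V is a fork here and V is conditioned on, so the path is blocked at V.
Path 2: N → G ← F ← P ← M → L
  F is a chain here and F is conditioned on, so the path is blocked at F.
Path 3: N → G ← F → L
  F is a fork here and F is conditioned on, so the path is blocked at F.
Path 4: N → G → L
  G is a chain here and G is conditioned on, so the path is blocked at G.
Path 5: N → G → K ← M → P → F → L
  G is a chain here and G is conditioned on, so the path is blocked at G.
Path 6: N → G → K ← M → L
  G is a chain here and G is conditioned on, so the path is blocked at G.
Since every path is blocked, d-separation holds.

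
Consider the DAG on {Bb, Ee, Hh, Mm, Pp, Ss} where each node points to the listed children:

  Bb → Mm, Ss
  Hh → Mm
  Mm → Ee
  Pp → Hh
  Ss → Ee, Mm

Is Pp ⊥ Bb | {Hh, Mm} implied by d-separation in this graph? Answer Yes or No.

There are 3 undirected paths between Pp and Bb; checking each against the conditioning set {Hh, Mm}:
  1. Pp → Hh → Mm → Ee ← Ss ← Bb — Hh:chain[blocks]; Mm:chain[blocks]; Ee:collider[blocks]; Ss:chain[open] ⇒ blocked
  2. Pp → Hh → Mm ← Bb — Hh:chain[blocks]; Mm:collider[open] ⇒ blocked
  3. Pp → Hh → Mm ← Ss ← Bb — Hh:chain[blocks]; Mm:collider[open]; Ss:chain[open] ⇒ blocked
Since every path is blocked, d-separation holds.

Yes — Pp and Bb are d-separated given {Hh, Mm}.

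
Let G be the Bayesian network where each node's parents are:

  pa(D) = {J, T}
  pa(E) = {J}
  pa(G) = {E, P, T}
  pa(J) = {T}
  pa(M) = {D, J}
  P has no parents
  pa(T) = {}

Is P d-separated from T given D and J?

We examine all 4 paths between P and T:
  1. P → G ← T — G:collider[blocks] ⇒ blocked
  2. P → G ← E ← J ← T — G:collider[blocks]; E:chain[open]; J:chain[blocks] ⇒ blocked
  3. P → G ← E ← J → D ← T — G:collider[blocks]; E:chain[open]; J:fork[blocks]; D:collider[open] ⇒ blocked
  4. P → G ← E ← J → M ← D ← T — G:collider[blocks]; E:chain[open]; J:fork[blocks]; M:collider[blocks]; D:chain[blocks] ⇒ blocked
All paths are blocked; P ⊥ T | {D, J} holds.

Yes — P and T are d-separated given {D, J}.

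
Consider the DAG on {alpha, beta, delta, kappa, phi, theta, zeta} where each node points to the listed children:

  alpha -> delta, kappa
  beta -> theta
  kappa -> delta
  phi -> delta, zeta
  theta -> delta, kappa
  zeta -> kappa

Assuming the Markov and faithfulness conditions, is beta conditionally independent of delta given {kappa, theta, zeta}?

We examine all 4 paths between beta and delta:
  1. beta → theta → kappa ← zeta ← phi → delta — theta:chain[blocks]; kappa:collider[open]; zeta:chain[blocks]; phi:fork[open] ⇒ blocked
  2. beta → theta → kappa → delta — theta:chain[blocks]; kappa:chain[blocks] ⇒ blocked
  3. beta → theta → kappa ← alpha → delta — theta:chain[blocks]; kappa:collider[open]; alpha:fork[open] ⇒ blocked
  4. beta → theta → delta — theta:chain[blocks] ⇒ blocked
All paths are blocked; beta ⊥ delta | {kappa, theta, zeta} holds.

Yes — beta and delta are d-separated given {kappa, theta, zeta}.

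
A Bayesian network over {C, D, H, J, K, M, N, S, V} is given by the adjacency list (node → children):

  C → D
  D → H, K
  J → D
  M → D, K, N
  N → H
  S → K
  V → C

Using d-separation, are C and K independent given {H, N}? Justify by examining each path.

Enumerating the 3 paths from C to K and testing each for blocking by {H, N}:
Path 1: C → D → K
  D is a chain and D is not conditioned on — no node blocks this path, so it is active.
Path 2: C → D → H ← N ← M → K
  N is a chain here and N is conditioned on, so the path is blocked at N.
Path 3: C → D ← M → K
  D is a collider and its descendant H is conditioned on, which opens it; M is a fork and M is not conditioned on — no node blocks this path, so it is active.
Since the path C → D → K is active, C and K are not d-separated given {H, N}.

No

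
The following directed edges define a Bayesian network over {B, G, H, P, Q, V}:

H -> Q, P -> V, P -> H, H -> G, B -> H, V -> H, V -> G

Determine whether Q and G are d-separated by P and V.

No

3 paths connect Q and G; each must be blocked for d-separation to hold:
Path 1: Q ← H → G
  H is a fork and H is not conditioned on — no node blocks this path, so it is active.
Path 2: Q ← H ← P → V → G
  P is a fork here and P is conditioned on, so the path is blocked at P.
Path 3: Q ← H ← V → G
  V is a fork here and V is conditioned on, so the path is blocked at V.
Because an active path exists, Q and G are not d-separated.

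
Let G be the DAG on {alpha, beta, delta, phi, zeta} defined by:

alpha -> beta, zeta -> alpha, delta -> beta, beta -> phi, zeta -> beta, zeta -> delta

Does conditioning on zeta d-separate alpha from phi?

No

3 paths connect alpha and phi; each must be blocked for d-separation to hold:
  1. alpha ← zeta → delta → beta → phi — zeta:fork[blocks]; delta:chain[open]; beta:chain[open] ⇒ blocked
  2. alpha ← zeta → beta → phi — zeta:fork[blocks]; beta:chain[open] ⇒ blocked
  3. alpha → beta → phi — beta:chain[open] ⇒ active
At least one path is unblocked, so d-separation fails.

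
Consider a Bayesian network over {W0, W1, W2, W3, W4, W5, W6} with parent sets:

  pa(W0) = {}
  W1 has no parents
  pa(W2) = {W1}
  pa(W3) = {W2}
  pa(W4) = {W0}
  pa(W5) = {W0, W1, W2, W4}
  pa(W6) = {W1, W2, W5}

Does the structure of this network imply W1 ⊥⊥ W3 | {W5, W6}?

No

Enumerating the 5 paths from W1 to W3 and testing each for blocking by {W5, W6}:
  1. W1 → W2 → W3 — W2:chain[open] ⇒ active
  2. W1 → W5 ← W2 → W3 — W5:collider[open]; W2:fork[open] ⇒ active
  3. W1 → W5 → W6 ← W2 → W3 — W5:chain[blocks]; W6:collider[open]; W2:fork[open] ⇒ blocked
  4. W1 → W6 ← W2 → W3 — W6:collider[open]; W2:fork[open] ⇒ active
  5. W1 → W6 ← W5 ← W2 → W3 — W6:collider[open]; W5:chain[blocks]; W2:fork[open] ⇒ blocked
Since the path W1 → W2 → W3 is active, W1 and W3 are not d-separated given {W5, W6}.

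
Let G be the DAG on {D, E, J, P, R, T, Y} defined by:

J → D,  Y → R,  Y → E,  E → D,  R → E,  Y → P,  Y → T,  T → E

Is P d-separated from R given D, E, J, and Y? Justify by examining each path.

Enumerating the 3 paths from P to R and testing each for blocking by {D, E, J, Y}:
Path 1: P ← Y → T → E ← R
  Y is a fork here and Y is conditioned on, so the path is blocked at Y.
Path 2: P ← Y → E ← R
  Y is a fork here and Y is conditioned on, so the path is blocked at Y.
Path 3: P ← Y → R
  Y is a fork here and Y is conditioned on, so the path is blocked at Y.
Every path is blocked, so P and R are d-separated given {D, E, J, Y}.

Yes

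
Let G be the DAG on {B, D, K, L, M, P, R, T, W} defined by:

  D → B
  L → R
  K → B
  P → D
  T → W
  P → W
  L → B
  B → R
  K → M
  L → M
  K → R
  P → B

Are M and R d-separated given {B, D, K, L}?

6 paths connect M and R; each must be blocked for d-separation to hold:
  1. M ← K → R — K:fork[blocks] ⇒ blocked
  2. M ← K → B → R — K:fork[blocks]; B:chain[blocks] ⇒ blocked
  3. M ← K → B ← L → R — K:fork[blocks]; B:collider[open]; L:fork[blocks] ⇒ blocked
  4. M ← L → R — L:fork[blocks] ⇒ blocked
  5. M ← L → B → R — L:fork[blocks]; B:chain[blocks] ⇒ blocked
  6. M ← L → B ← K → R — L:fork[blocks]; B:collider[open]; K:fork[blocks] ⇒ blocked
All paths are blocked; M ⊥ R | {B, D, K, L} holds.

Yes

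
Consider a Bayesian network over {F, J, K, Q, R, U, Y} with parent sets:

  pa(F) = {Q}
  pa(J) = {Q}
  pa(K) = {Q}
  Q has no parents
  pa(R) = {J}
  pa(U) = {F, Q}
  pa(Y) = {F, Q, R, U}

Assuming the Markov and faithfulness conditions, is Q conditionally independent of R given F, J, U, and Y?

No

Enumerating the 6 paths from Q to R and testing each for blocking by {F, J, U, Y}:
Path 1: Q → F → U → Y ← R
  F is a chain here and F is conditioned on, so the path is blocked at F.
Path 2: Q → F → Y ← R
  F is a chain here and F is conditioned on, so the path is blocked at F.
Path 3: Q → U ← F → Y ← R
  F is a fork here and F is conditioned on, so the path is blocked at F.
Path 4: Q → U → Y ← R
  U is a chain here and U is conditioned on, so the path is blocked at U.
Path 5: Q → Y ← R
  Y is a collider and Y is conditioned on, which opens it — no node blocks this path, so it is active.
Path 6: Q → J → R
  J is a chain here and J is conditioned on, so the path is blocked at J.
Since the path Q → Y ← R is active, Q and R are not d-separated given {F, J, U, Y}.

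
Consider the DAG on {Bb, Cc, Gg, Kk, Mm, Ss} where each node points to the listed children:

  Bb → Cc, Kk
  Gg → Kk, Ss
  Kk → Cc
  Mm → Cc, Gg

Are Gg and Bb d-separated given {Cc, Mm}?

No

We examine all 4 paths between Gg and Bb:
  1. Gg ← Mm → Cc ← Bb — Mm:fork[blocks]; Cc:collider[open] ⇒ blocked
  2. Gg ← Mm → Cc ← Kk ← Bb — Mm:fork[blocks]; Cc:collider[open]; Kk:chain[open] ⇒ blocked
  3. Gg → Kk → Cc ← Bb — Kk:chain[open]; Cc:collider[open] ⇒ active
  4. Gg → Kk ← Bb — Kk:collider[open] ⇒ active
Because an active path exists, Gg and Bb are not d-separated.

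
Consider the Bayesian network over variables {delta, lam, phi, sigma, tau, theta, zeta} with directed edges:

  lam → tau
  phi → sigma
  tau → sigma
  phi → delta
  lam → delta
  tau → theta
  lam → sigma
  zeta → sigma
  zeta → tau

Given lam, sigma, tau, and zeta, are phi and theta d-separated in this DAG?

There are 6 undirected paths between phi and theta; checking each against the conditioning set {lam, sigma, tau, zeta}:
Path 1: phi → sigma ← tau → theta
  tau is a fork here and tau is conditioned on, so the path is blocked at tau.
Path 2: phi → sigma ← lam → tau → theta
  lam is a fork here and lam is conditioned on, so the path is blocked at lam.
Path 3: phi → sigma ← zeta → tau → theta
  zeta is a fork here and zeta is conditioned on, so the path is blocked at zeta.
Path 4: phi → delta ← lam → sigma ← tau → theta
  delta is a collider here and neither delta nor any of its descendants is conditioned on, so the collider stays closed — the path is blocked at delta.
Path 5: phi → delta ← lam → sigma ← zeta → tau → theta
  delta is a collider here and neither delta nor any of its descendants is conditioned on, so the collider stays closed — the path is blocked at delta.
Path 6: phi → delta ← lam → tau → theta
  delta is a collider here and neither delta nor any of its descendants is conditioned on, so the collider stays closed — the path is blocked at delta.
Every path is blocked, so phi and theta are d-separated given {lam, sigma, tau, zeta}.

Yes — phi and theta are d-separated given {lam, sigma, tau, zeta}.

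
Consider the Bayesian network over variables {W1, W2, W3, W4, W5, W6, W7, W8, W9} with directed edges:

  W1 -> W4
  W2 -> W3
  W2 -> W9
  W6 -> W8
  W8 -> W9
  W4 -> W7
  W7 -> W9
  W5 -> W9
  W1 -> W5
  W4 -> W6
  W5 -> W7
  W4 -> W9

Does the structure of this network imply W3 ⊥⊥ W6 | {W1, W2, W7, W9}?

Yes

6 paths connect W3 and W6; each must be blocked for d-separation to hold:
  1. W3 ← W2 → W9 ← W4 → W6 — W2:fork[blocks]; W9:collider[open]; W4:fork[open] ⇒ blocked
  2. W3 ← W2 → W9 ← W7 ← W4 → W6 — W2:fork[blocks]; W9:collider[open]; W7:chain[blocks]; W4:fork[open] ⇒ blocked
  3. W3 ← W2 → W9 ← W7 ← W5 ← W1 → W4 → W6 — W2:fork[blocks]; W9:collider[open]; W7:chain[blocks]; W5:chain[open]; W1:fork[blocks]; W4:chain[open] ⇒ blocked
  4. W3 ← W2 → W9 ← W5 → W7 ← W4 → W6 — W2:fork[blocks]; W9:collider[open]; W5:fork[open]; W7:collider[open]; W4:fork[open] ⇒ blocked
  5. W3 ← W2 → W9 ← W5 ← W1 → W4 → W6 — W2:fork[blocks]; W9:collider[open]; W5:chain[open]; W1:fork[blocks]; W4:chain[open] ⇒ blocked
  6. W3 ← W2 → W9 ← W8 ← W6 — W2:fork[blocks]; W9:collider[open]; W8:chain[open] ⇒ blocked
Since every path is blocked, d-separation holds.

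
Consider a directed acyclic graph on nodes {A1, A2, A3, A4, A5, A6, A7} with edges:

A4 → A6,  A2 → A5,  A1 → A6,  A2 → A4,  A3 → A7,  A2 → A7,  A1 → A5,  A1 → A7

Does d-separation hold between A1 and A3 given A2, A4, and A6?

Yes

We examine all 3 paths between A1 and A3:
  1. A1 → A5 ← A2 → A7 ← A3 — A5:collider[blocks]; A2:fork[blocks]; A7:collider[blocks] ⇒ blocked
  2. A1 → A6 ← A4 ← A2 → A7 ← A3 — A6:collider[open]; A4:chain[blocks]; A2:fork[blocks]; A7:collider[blocks] ⇒ blocked
  3. A1 → A7 ← A3 — A7:collider[blocks] ⇒ blocked
Every path is blocked, so A1 and A3 are d-separated given {A2, A4, A6}.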